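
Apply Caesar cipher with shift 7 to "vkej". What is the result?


Caesar cipher: shift "vkej" by 7
  'v' (pos 21) + 7 = pos 2 = 'c'
  'k' (pos 10) + 7 = pos 17 = 'r'
  'e' (pos 4) + 7 = pos 11 = 'l'
  'j' (pos 9) + 7 = pos 16 = 'q'
Result: crlq

crlq


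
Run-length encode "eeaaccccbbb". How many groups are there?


Input: eeaaccccbbb
Scanning for consecutive runs:
  Group 1: 'e' x 2 (positions 0-1)
  Group 2: 'a' x 2 (positions 2-3)
  Group 3: 'c' x 4 (positions 4-7)
  Group 4: 'b' x 3 (positions 8-10)
Total groups: 4

4


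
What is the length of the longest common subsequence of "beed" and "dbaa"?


LCS of "beed" and "dbaa"
DP table:
           d    b    a    a
      0    0    0    0    0
  b   0    0    1    1    1
  e   0    0    1    1    1
  e   0    0    1    1    1
  d   0    1    1    1    1
LCS length = dp[4][4] = 1

1


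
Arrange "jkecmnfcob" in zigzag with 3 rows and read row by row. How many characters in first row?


Zigzag "jkecmnfcob" into 3 rows:
Placing characters:
  'j' => row 0
  'k' => row 1
  'e' => row 2
  'c' => row 1
  'm' => row 0
  'n' => row 1
  'f' => row 2
  'c' => row 1
  'o' => row 0
  'b' => row 1
Rows:
  Row 0: "jmo"
  Row 1: "kcncb"
  Row 2: "ef"
First row length: 3

3


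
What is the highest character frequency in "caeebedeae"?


Input: caeebedeae
Character counts:
  'a': 2
  'b': 1
  'c': 1
  'd': 1
  'e': 5
Maximum frequency: 5

5


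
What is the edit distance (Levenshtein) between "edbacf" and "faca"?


Computing edit distance: "edbacf" -> "faca"
DP table:
           f    a    c    a
      0    1    2    3    4
  e   1    1    2    3    4
  d   2    2    2    3    4
  b   3    3    3    3    4
  a   4    4    3    4    3
  c   5    5    4    3    4
  f   6    5    5    4    4
Edit distance = dp[6][4] = 4

4


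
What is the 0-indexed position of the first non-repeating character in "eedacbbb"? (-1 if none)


Input: eedacbbb
Character frequencies:
  'a': 1
  'b': 3
  'c': 1
  'd': 1
  'e': 2
Scanning left to right for freq == 1:
  Position 0 ('e'): freq=2, skip
  Position 1 ('e'): freq=2, skip
  Position 2 ('d'): unique! => answer = 2

2


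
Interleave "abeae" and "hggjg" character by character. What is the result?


Interleaving "abeae" and "hggjg":
  Position 0: 'a' from first, 'h' from second => "ah"
  Position 1: 'b' from first, 'g' from second => "bg"
  Position 2: 'e' from first, 'g' from second => "eg"
  Position 3: 'a' from first, 'j' from second => "aj"
  Position 4: 'e' from first, 'g' from second => "eg"
Result: ahbgegajeg

ahbgegajeg


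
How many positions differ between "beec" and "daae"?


Comparing "beec" and "daae" position by position:
  Position 0: 'b' vs 'd' => DIFFER
  Position 1: 'e' vs 'a' => DIFFER
  Position 2: 'e' vs 'a' => DIFFER
  Position 3: 'c' vs 'e' => DIFFER
Positions that differ: 4

4


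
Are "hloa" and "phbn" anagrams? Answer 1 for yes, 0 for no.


Strings: "hloa", "phbn"
Sorted first:  ahlo
Sorted second: bhnp
Differ at position 0: 'a' vs 'b' => not anagrams

0


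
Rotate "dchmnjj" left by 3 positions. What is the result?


Input: "dchmnjj", rotate left by 3
First 3 characters: "dch"
Remaining characters: "mnjj"
Concatenate remaining + first: "mnjj" + "dch" = "mnjjdch"

mnjjdch


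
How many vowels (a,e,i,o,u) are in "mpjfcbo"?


Input: mpjfcbo
Checking each character:
  'm' at position 0: consonant
  'p' at position 1: consonant
  'j' at position 2: consonant
  'f' at position 3: consonant
  'c' at position 4: consonant
  'b' at position 5: consonant
  'o' at position 6: vowel (running total: 1)
Total vowels: 1

1


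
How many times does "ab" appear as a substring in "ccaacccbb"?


Searching for "ab" in "ccaacccbb"
Scanning each position:
  Position 0: "cc" => no
  Position 1: "ca" => no
  Position 2: "aa" => no
  Position 3: "ac" => no
  Position 4: "cc" => no
  Position 5: "cc" => no
  Position 6: "cb" => no
  Position 7: "bb" => no
Total occurrences: 0

0


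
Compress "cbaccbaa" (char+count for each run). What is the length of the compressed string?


Input: cbaccbaa
Runs:
  'c' x 1 => "c1"
  'b' x 1 => "b1"
  'a' x 1 => "a1"
  'c' x 2 => "c2"
  'b' x 1 => "b1"
  'a' x 2 => "a2"
Compressed: "c1b1a1c2b1a2"
Compressed length: 12

12


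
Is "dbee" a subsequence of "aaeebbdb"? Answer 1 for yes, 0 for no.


Check if "dbee" is a subsequence of "aaeebbdb"
Greedy scan:
  Position 0 ('a'): no match needed
  Position 1 ('a'): no match needed
  Position 2 ('e'): no match needed
  Position 3 ('e'): no match needed
  Position 4 ('b'): no match needed
  Position 5 ('b'): no match needed
  Position 6 ('d'): matches sub[0] = 'd'
  Position 7 ('b'): matches sub[1] = 'b'
Only matched 2/4 characters => not a subsequence

0


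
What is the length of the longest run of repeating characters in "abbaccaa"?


Input: "abbaccaa"
Scanning for longest run:
  Position 1 ('b'): new char, reset run to 1
  Position 2 ('b'): continues run of 'b', length=2
  Position 3 ('a'): new char, reset run to 1
  Position 4 ('c'): new char, reset run to 1
  Position 5 ('c'): continues run of 'c', length=2
  Position 6 ('a'): new char, reset run to 1
  Position 7 ('a'): continues run of 'a', length=2
Longest run: 'b' with length 2

2


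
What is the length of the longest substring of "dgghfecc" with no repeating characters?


Input: "dgghfecc"
Sliding window (track last position of each char):
  Position 0 ('d'): window [0,0] length 1 -- new best
  Position 1 ('g'): window [0,1] length 2 -- new best
  Position 2 ('g'): repeat (last at 1), move window start to 2
  Position 2 ('g'): window [2,2] length 1
  Position 3 ('h'): window [2,3] length 2
  Position 4 ('f'): window [2,4] length 3 -- new best
  Position 5 ('e'): window [2,5] length 4 -- new best
  Position 6 ('c'): window [2,6] length 5 -- new best
  Position 7 ('c'): repeat (last at 6), move window start to 7
  Position 7 ('c'): window [7,7] length 1
Longest substring with no repeats: "ghfec" with length 5

5


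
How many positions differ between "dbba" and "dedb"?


Comparing "dbba" and "dedb" position by position:
  Position 0: 'd' vs 'd' => same
  Position 1: 'b' vs 'e' => DIFFER
  Position 2: 'b' vs 'd' => DIFFER
  Position 3: 'a' vs 'b' => DIFFER
Positions that differ: 3

3


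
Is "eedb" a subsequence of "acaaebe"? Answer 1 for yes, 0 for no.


Check if "eedb" is a subsequence of "acaaebe"
Greedy scan:
  Position 0 ('a'): no match needed
  Position 1 ('c'): no match needed
  Position 2 ('a'): no match needed
  Position 3 ('a'): no match needed
  Position 4 ('e'): matches sub[0] = 'e'
  Position 5 ('b'): no match needed
  Position 6 ('e'): matches sub[1] = 'e'
Only matched 2/4 characters => not a subsequence

0


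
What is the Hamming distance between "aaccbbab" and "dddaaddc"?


Comparing "aaccbbab" and "dddaaddc" position by position:
  Position 0: 'a' vs 'd' => differ
  Position 1: 'a' vs 'd' => differ
  Position 2: 'c' vs 'd' => differ
  Position 3: 'c' vs 'a' => differ
  Position 4: 'b' vs 'a' => differ
  Position 5: 'b' vs 'd' => differ
  Position 6: 'a' vs 'd' => differ
  Position 7: 'b' vs 'c' => differ
Total differences (Hamming distance): 8

8


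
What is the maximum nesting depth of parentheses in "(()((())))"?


Input: "(()((())))"
Tracking depth:
  Position 0 '(': depth becomes 1
  Position 1 '(': depth becomes 2
  Position 2 ')': depth becomes 1
  Position 3 '(': depth becomes 2
  Position 4 '(': depth becomes 3
  Position 5 '(': depth becomes 4
  Position 6 ')': depth becomes 3
  Position 7 ')': depth becomes 2
  Position 8 ')': depth becomes 1
  Position 9 ')': depth becomes 0
Maximum depth reached: 4

4


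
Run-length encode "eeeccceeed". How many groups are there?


Input: eeeccceeed
Scanning for consecutive runs:
  Group 1: 'e' x 3 (positions 0-2)
  Group 2: 'c' x 3 (positions 3-5)
  Group 3: 'e' x 3 (positions 6-8)
  Group 4: 'd' x 1 (positions 9-9)
Total groups: 4

4


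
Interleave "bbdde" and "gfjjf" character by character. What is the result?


Interleaving "bbdde" and "gfjjf":
  Position 0: 'b' from first, 'g' from second => "bg"
  Position 1: 'b' from first, 'f' from second => "bf"
  Position 2: 'd' from first, 'j' from second => "dj"
  Position 3: 'd' from first, 'j' from second => "dj"
  Position 4: 'e' from first, 'f' from second => "ef"
Result: bgbfdjdjef

bgbfdjdjef


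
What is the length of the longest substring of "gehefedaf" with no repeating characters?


Input: "gehefedaf"
Sliding window (track last position of each char):
  Position 0 ('g'): window [0,0] length 1 -- new best
  Position 1 ('e'): window [0,1] length 2 -- new best
  Position 2 ('h'): window [0,2] length 3 -- new best
  Position 3 ('e'): repeat (last at 1), move window start to 2
  Position 3 ('e'): window [2,3] length 2
  Position 4 ('f'): window [2,4] length 3
  Position 5 ('e'): repeat (last at 3), move window start to 4
  Position 5 ('e'): window [4,5] length 2
  Position 6 ('d'): window [4,6] length 3
  Position 7 ('a'): window [4,7] length 4 -- new best
  Position 8 ('f'): repeat (last at 4), move window start to 5
  Position 8 ('f'): window [5,8] length 4
Longest substring with no repeats: "feda" with length 4

4


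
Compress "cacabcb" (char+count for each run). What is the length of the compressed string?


Input: cacabcb
Runs:
  'c' x 1 => "c1"
  'a' x 1 => "a1"
  'c' x 1 => "c1"
  'a' x 1 => "a1"
  'b' x 1 => "b1"
  'c' x 1 => "c1"
  'b' x 1 => "b1"
Compressed: "c1a1c1a1b1c1b1"
Compressed length: 14

14


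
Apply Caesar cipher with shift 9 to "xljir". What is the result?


Caesar cipher: shift "xljir" by 9
  'x' (pos 23) + 9 = pos 6 = 'g'
  'l' (pos 11) + 9 = pos 20 = 'u'
  'j' (pos 9) + 9 = pos 18 = 's'
  'i' (pos 8) + 9 = pos 17 = 'r'
  'r' (pos 17) + 9 = pos 0 = 'a'
Result: gusra

gusra


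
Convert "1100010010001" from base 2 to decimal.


Input: "1100010010001" in base 2
Positional expansion:
  Digit '1' (value 1) x 2^12 = 4096
  Digit '1' (value 1) x 2^11 = 2048
  Digit '0' (value 0) x 2^10 = 0
  Digit '0' (value 0) x 2^9 = 0
  Digit '0' (value 0) x 2^8 = 0
  Digit '1' (value 1) x 2^7 = 128
  Digit '0' (value 0) x 2^6 = 0
  Digit '0' (value 0) x 2^5 = 0
  Digit '1' (value 1) x 2^4 = 16
  Digit '0' (value 0) x 2^3 = 0
  Digit '0' (value 0) x 2^2 = 0
  Digit '0' (value 0) x 2^1 = 0
  Digit '1' (value 1) x 2^0 = 1
Sum = 6289

6289


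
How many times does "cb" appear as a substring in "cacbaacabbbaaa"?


Searching for "cb" in "cacbaacabbbaaa"
Scanning each position:
  Position 0: "ca" => no
  Position 1: "ac" => no
  Position 2: "cb" => MATCH
  Position 3: "ba" => no
  Position 4: "aa" => no
  Position 5: "ac" => no
  Position 6: "ca" => no
  Position 7: "ab" => no
  Position 8: "bb" => no
  Position 9: "bb" => no
  Position 10: "ba" => no
  Position 11: "aa" => no
  Position 12: "aa" => no
Total occurrences: 1

1


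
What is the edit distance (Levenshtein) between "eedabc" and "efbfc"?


Computing edit distance: "eedabc" -> "efbfc"
DP table:
           e    f    b    f    c
      0    1    2    3    4    5
  e   1    0    1    2    3    4
  e   2    1    1    2    3    4
  d   3    2    2    2    3    4
  a   4    3    3    3    3    4
  b   5    4    4    3    4    4
  c   6    5    5    4    4    4
Edit distance = dp[6][5] = 4

4


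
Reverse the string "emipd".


Input: emipd
Reading characters right to left:
  Position 4: 'd'
  Position 3: 'p'
  Position 2: 'i'
  Position 1: 'm'
  Position 0: 'e'
Reversed: dpime

dpime


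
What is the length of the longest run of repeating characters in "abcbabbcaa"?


Input: "abcbabbcaa"
Scanning for longest run:
  Position 1 ('b'): new char, reset run to 1
  Position 2 ('c'): new char, reset run to 1
  Position 3 ('b'): new char, reset run to 1
  Position 4 ('a'): new char, reset run to 1
  Position 5 ('b'): new char, reset run to 1
  Position 6 ('b'): continues run of 'b', length=2
  Position 7 ('c'): new char, reset run to 1
  Position 8 ('a'): new char, reset run to 1
  Position 9 ('a'): continues run of 'a', length=2
Longest run: 'b' with length 2

2


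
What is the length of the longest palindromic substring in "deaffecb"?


Input: "deaffecb"
Checking substrings for palindromes:
  [3:5] "ff" (len 2) => palindrome
Longest palindromic substring: "ff" with length 2

2


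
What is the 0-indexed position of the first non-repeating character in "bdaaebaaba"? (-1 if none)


Input: bdaaebaaba
Character frequencies:
  'a': 5
  'b': 3
  'd': 1
  'e': 1
Scanning left to right for freq == 1:
  Position 0 ('b'): freq=3, skip
  Position 1 ('d'): unique! => answer = 1

1


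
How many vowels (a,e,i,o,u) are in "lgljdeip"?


Input: lgljdeip
Checking each character:
  'l' at position 0: consonant
  'g' at position 1: consonant
  'l' at position 2: consonant
  'j' at position 3: consonant
  'd' at position 4: consonant
  'e' at position 5: vowel (running total: 1)
  'i' at position 6: vowel (running total: 2)
  'p' at position 7: consonant
Total vowels: 2

2


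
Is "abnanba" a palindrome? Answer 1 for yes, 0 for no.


Input: abnanba
Reversed: abnanba
  Compare pos 0 ('a') with pos 6 ('a'): match
  Compare pos 1 ('b') with pos 5 ('b'): match
  Compare pos 2 ('n') with pos 4 ('n'): match
Result: palindrome

1


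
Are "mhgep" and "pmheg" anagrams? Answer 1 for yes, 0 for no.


Strings: "mhgep", "pmheg"
Sorted first:  eghmp
Sorted second: eghmp
Sorted forms match => anagrams

1


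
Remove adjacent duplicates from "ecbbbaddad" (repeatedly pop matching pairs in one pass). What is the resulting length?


Input: ecbbbaddad
Stack-based adjacent duplicate removal:
  Read 'e': push. Stack: e
  Read 'c': push. Stack: ec
  Read 'b': push. Stack: ecb
  Read 'b': matches stack top 'b' => pop. Stack: ec
  Read 'b': push. Stack: ecb
  Read 'a': push. Stack: ecba
  Read 'd': push. Stack: ecbad
  Read 'd': matches stack top 'd' => pop. Stack: ecba
  Read 'a': matches stack top 'a' => pop. Stack: ecb
  Read 'd': push. Stack: ecbd
Final stack: "ecbd" (length 4)

4


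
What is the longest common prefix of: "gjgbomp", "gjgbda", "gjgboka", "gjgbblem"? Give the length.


Words: gjgbomp, gjgbda, gjgboka, gjgbblem
  Position 0: all 'g' => match
  Position 1: all 'j' => match
  Position 2: all 'g' => match
  Position 3: all 'b' => match
  Position 4: ('o', 'd', 'o', 'b') => mismatch, stop
LCP = "gjgb" (length 4)

4


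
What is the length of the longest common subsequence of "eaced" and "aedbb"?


LCS of "eaced" and "aedbb"
DP table:
           a    e    d    b    b
      0    0    0    0    0    0
  e   0    0    1    1    1    1
  a   0    1    1    1    1    1
  c   0    1    1    1    1    1
  e   0    1    2    2    2    2
  d   0    1    2    3    3    3
LCS length = dp[5][5] = 3

3


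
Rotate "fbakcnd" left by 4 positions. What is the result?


Input: "fbakcnd", rotate left by 4
First 4 characters: "fbak"
Remaining characters: "cnd"
Concatenate remaining + first: "cnd" + "fbak" = "cndfbak"

cndfbak


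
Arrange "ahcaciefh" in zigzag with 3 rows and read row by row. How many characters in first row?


Zigzag "ahcaciefh" into 3 rows:
Placing characters:
  'a' => row 0
  'h' => row 1
  'c' => row 2
  'a' => row 1
  'c' => row 0
  'i' => row 1
  'e' => row 2
  'f' => row 1
  'h' => row 0
Rows:
  Row 0: "ach"
  Row 1: "haif"
  Row 2: "ce"
First row length: 3

3


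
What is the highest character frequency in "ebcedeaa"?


Input: ebcedeaa
Character counts:
  'a': 2
  'b': 1
  'c': 1
  'd': 1
  'e': 3
Maximum frequency: 3

3


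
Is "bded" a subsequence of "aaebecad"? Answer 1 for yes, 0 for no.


Check if "bded" is a subsequence of "aaebecad"
Greedy scan:
  Position 0 ('a'): no match needed
  Position 1 ('a'): no match needed
  Position 2 ('e'): no match needed
  Position 3 ('b'): matches sub[0] = 'b'
  Position 4 ('e'): no match needed
  Position 5 ('c'): no match needed
  Position 6 ('a'): no match needed
  Position 7 ('d'): matches sub[1] = 'd'
Only matched 2/4 characters => not a subsequence

0


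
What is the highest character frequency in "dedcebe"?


Input: dedcebe
Character counts:
  'b': 1
  'c': 1
  'd': 2
  'e': 3
Maximum frequency: 3

3


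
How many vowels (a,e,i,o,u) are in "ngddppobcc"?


Input: ngddppobcc
Checking each character:
  'n' at position 0: consonant
  'g' at position 1: consonant
  'd' at position 2: consonant
  'd' at position 3: consonant
  'p' at position 4: consonant
  'p' at position 5: consonant
  'o' at position 6: vowel (running total: 1)
  'b' at position 7: consonant
  'c' at position 8: consonant
  'c' at position 9: consonant
Total vowels: 1

1


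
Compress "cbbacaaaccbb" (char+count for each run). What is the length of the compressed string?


Input: cbbacaaaccbb
Runs:
  'c' x 1 => "c1"
  'b' x 2 => "b2"
  'a' x 1 => "a1"
  'c' x 1 => "c1"
  'a' x 3 => "a3"
  'c' x 2 => "c2"
  'b' x 2 => "b2"
Compressed: "c1b2a1c1a3c2b2"
Compressed length: 14

14


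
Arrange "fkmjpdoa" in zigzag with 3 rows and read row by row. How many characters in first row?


Zigzag "fkmjpdoa" into 3 rows:
Placing characters:
  'f' => row 0
  'k' => row 1
  'm' => row 2
  'j' => row 1
  'p' => row 0
  'd' => row 1
  'o' => row 2
  'a' => row 1
Rows:
  Row 0: "fp"
  Row 1: "kjda"
  Row 2: "mo"
First row length: 2

2


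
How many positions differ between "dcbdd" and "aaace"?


Comparing "dcbdd" and "aaace" position by position:
  Position 0: 'd' vs 'a' => DIFFER
  Position 1: 'c' vs 'a' => DIFFER
  Position 2: 'b' vs 'a' => DIFFER
  Position 3: 'd' vs 'c' => DIFFER
  Position 4: 'd' vs 'e' => DIFFER
Positions that differ: 5

5


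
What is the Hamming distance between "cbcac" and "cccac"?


Comparing "cbcac" and "cccac" position by position:
  Position 0: 'c' vs 'c' => same
  Position 1: 'b' vs 'c' => differ
  Position 2: 'c' vs 'c' => same
  Position 3: 'a' vs 'a' => same
  Position 4: 'c' vs 'c' => same
Total differences (Hamming distance): 1

1


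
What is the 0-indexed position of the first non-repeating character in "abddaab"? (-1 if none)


Input: abddaab
Character frequencies:
  'a': 3
  'b': 2
  'd': 2
Scanning left to right for freq == 1:
  Position 0 ('a'): freq=3, skip
  Position 1 ('b'): freq=2, skip
  Position 2 ('d'): freq=2, skip
  Position 3 ('d'): freq=2, skip
  Position 4 ('a'): freq=3, skip
  Position 5 ('a'): freq=3, skip
  Position 6 ('b'): freq=2, skip
  No unique character found => answer = -1

-1


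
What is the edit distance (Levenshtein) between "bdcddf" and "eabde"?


Computing edit distance: "bdcddf" -> "eabde"
DP table:
           e    a    b    d    e
      0    1    2    3    4    5
  b   1    1    2    2    3    4
  d   2    2    2    3    2    3
  c   3    3    3    3    3    3
  d   4    4    4    4    3    4
  d   5    5    5    5    4    4
  f   6    6    6    6    5    5
Edit distance = dp[6][5] = 5

5


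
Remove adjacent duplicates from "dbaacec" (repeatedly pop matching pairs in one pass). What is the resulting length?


Input: dbaacec
Stack-based adjacent duplicate removal:
  Read 'd': push. Stack: d
  Read 'b': push. Stack: db
  Read 'a': push. Stack: dba
  Read 'a': matches stack top 'a' => pop. Stack: db
  Read 'c': push. Stack: dbc
  Read 'e': push. Stack: dbce
  Read 'c': push. Stack: dbcec
Final stack: "dbcec" (length 5)

5


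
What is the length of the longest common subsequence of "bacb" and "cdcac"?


LCS of "bacb" and "cdcac"
DP table:
           c    d    c    a    c
      0    0    0    0    0    0
  b   0    0    0    0    0    0
  a   0    0    0    0    1    1
  c   0    1    1    1    1    2
  b   0    1    1    1    1    2
LCS length = dp[4][5] = 2

2


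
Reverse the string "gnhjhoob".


Input: gnhjhoob
Reading characters right to left:
  Position 7: 'b'
  Position 6: 'o'
  Position 5: 'o'
  Position 4: 'h'
  Position 3: 'j'
  Position 2: 'h'
  Position 1: 'n'
  Position 0: 'g'
Reversed: boohjhng

boohjhng


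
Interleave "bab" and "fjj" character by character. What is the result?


Interleaving "bab" and "fjj":
  Position 0: 'b' from first, 'f' from second => "bf"
  Position 1: 'a' from first, 'j' from second => "aj"
  Position 2: 'b' from first, 'j' from second => "bj"
Result: bfajbj

bfajbj


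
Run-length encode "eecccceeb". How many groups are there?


Input: eecccceeb
Scanning for consecutive runs:
  Group 1: 'e' x 2 (positions 0-1)
  Group 2: 'c' x 4 (positions 2-5)
  Group 3: 'e' x 2 (positions 6-7)
  Group 4: 'b' x 1 (positions 8-8)
Total groups: 4

4


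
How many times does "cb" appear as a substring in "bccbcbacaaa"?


Searching for "cb" in "bccbcbacaaa"
Scanning each position:
  Position 0: "bc" => no
  Position 1: "cc" => no
  Position 2: "cb" => MATCH
  Position 3: "bc" => no
  Position 4: "cb" => MATCH
  Position 5: "ba" => no
  Position 6: "ac" => no
  Position 7: "ca" => no
  Position 8: "aa" => no
  Position 9: "aa" => no
Total occurrences: 2

2


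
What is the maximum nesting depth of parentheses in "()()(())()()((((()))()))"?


Input: "()()(())()()((((()))()))"
Tracking depth:
  Position 0 '(': depth becomes 1
  Position 1 ')': depth becomes 0
  Position 2 '(': depth becomes 1
  Position 3 ')': depth becomes 0
  Position 4 '(': depth becomes 1
  Position 5 '(': depth becomes 2
  Position 6 ')': depth becomes 1
  Position 7 ')': depth becomes 0
  Position 8 '(': depth becomes 1
  Position 9 ')': depth becomes 0
  Position 10 '(': depth becomes 1
  Position 11 ')': depth becomes 0
  Position 12 '(': depth becomes 1
  Position 13 '(': depth becomes 2
  Position 14 '(': depth becomes 3
  Position 15 '(': depth becomes 4
  Position 16 '(': depth becomes 5
  Position 17 ')': depth becomes 4
  Position 18 ')': depth becomes 3
  Position 19 ')': depth becomes 2
  Position 20 '(': depth becomes 3
  Position 21 ')': depth becomes 2
  Position 22 ')': depth becomes 1
  Position 23 ')': depth becomes 0
Maximum depth reached: 5

5


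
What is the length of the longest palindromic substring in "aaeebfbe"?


Input: "aaeebfbe"
Checking substrings for palindromes:
  [3:8] "ebfbe" (len 5) => palindrome
  [4:7] "bfb" (len 3) => palindrome
  [0:2] "aa" (len 2) => palindrome
  [2:4] "ee" (len 2) => palindrome
Longest palindromic substring: "ebfbe" with length 5

5


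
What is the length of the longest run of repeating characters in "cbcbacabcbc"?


Input: "cbcbacabcbc"
Scanning for longest run:
  Position 1 ('b'): new char, reset run to 1
  Position 2 ('c'): new char, reset run to 1
  Position 3 ('b'): new char, reset run to 1
  Position 4 ('a'): new char, reset run to 1
  Position 5 ('c'): new char, reset run to 1
  Position 6 ('a'): new char, reset run to 1
  Position 7 ('b'): new char, reset run to 1
  Position 8 ('c'): new char, reset run to 1
  Position 9 ('b'): new char, reset run to 1
  Position 10 ('c'): new char, reset run to 1
Longest run: 'c' with length 1

1


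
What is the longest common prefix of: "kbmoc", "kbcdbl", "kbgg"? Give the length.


Words: kbmoc, kbcdbl, kbgg
  Position 0: all 'k' => match
  Position 1: all 'b' => match
  Position 2: ('m', 'c', 'g') => mismatch, stop
LCP = "kb" (length 2)

2


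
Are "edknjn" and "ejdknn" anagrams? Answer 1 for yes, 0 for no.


Strings: "edknjn", "ejdknn"
Sorted first:  dejknn
Sorted second: dejknn
Sorted forms match => anagrams

1


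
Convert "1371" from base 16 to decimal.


Input: "1371" in base 16
Positional expansion:
  Digit '1' (value 1) x 16^3 = 4096
  Digit '3' (value 3) x 16^2 = 768
  Digit '7' (value 7) x 16^1 = 112
  Digit '1' (value 1) x 16^0 = 1
Sum = 4977

4977


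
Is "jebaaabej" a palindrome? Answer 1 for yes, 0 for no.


Input: jebaaabej
Reversed: jebaaabej
  Compare pos 0 ('j') with pos 8 ('j'): match
  Compare pos 1 ('e') with pos 7 ('e'): match
  Compare pos 2 ('b') with pos 6 ('b'): match
  Compare pos 3 ('a') with pos 5 ('a'): match
Result: palindrome

1


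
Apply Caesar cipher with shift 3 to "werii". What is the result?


Caesar cipher: shift "werii" by 3
  'w' (pos 22) + 3 = pos 25 = 'z'
  'e' (pos 4) + 3 = pos 7 = 'h'
  'r' (pos 17) + 3 = pos 20 = 'u'
  'i' (pos 8) + 3 = pos 11 = 'l'
  'i' (pos 8) + 3 = pos 11 = 'l'
Result: zhull

zhull


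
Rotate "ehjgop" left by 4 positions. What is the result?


Input: "ehjgop", rotate left by 4
First 4 characters: "ehjg"
Remaining characters: "op"
Concatenate remaining + first: "op" + "ehjg" = "opehjg"

opehjg


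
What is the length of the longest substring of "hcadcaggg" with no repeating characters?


Input: "hcadcaggg"
Sliding window (track last position of each char):
  Position 0 ('h'): window [0,0] length 1 -- new best
  Position 1 ('c'): window [0,1] length 2 -- new best
  Position 2 ('a'): window [0,2] length 3 -- new best
  Position 3 ('d'): window [0,3] length 4 -- new best
  Position 4 ('c'): repeat (last at 1), move window start to 2
  Position 4 ('c'): window [2,4] length 3
  Position 5 ('a'): repeat (last at 2), move window start to 3
  Position 5 ('a'): window [3,5] length 3
  Position 6 ('g'): window [3,6] length 4
  Position 7 ('g'): repeat (last at 6), move window start to 7
  Position 7 ('g'): window [7,7] length 1
  Position 8 ('g'): repeat (last at 7), move window start to 8
  Position 8 ('g'): window [8,8] length 1
Longest substring with no repeats: "hcad" with length 4

4


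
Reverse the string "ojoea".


Input: ojoea
Reading characters right to left:
  Position 4: 'a'
  Position 3: 'e'
  Position 2: 'o'
  Position 1: 'j'
  Position 0: 'o'
Reversed: aeojo

aeojo


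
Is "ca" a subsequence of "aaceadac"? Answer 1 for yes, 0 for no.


Check if "ca" is a subsequence of "aaceadac"
Greedy scan:
  Position 0 ('a'): no match needed
  Position 1 ('a'): no match needed
  Position 2 ('c'): matches sub[0] = 'c'
  Position 3 ('e'): no match needed
  Position 4 ('a'): matches sub[1] = 'a'
  Position 5 ('d'): no match needed
  Position 6 ('a'): no match needed
  Position 7 ('c'): no match needed
All 2 characters matched => is a subsequence

1


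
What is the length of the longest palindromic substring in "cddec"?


Input: "cddec"
Checking substrings for palindromes:
  [1:3] "dd" (len 2) => palindrome
Longest palindromic substring: "dd" with length 2

2


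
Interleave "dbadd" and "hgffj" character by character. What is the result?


Interleaving "dbadd" and "hgffj":
  Position 0: 'd' from first, 'h' from second => "dh"
  Position 1: 'b' from first, 'g' from second => "bg"
  Position 2: 'a' from first, 'f' from second => "af"
  Position 3: 'd' from first, 'f' from second => "df"
  Position 4: 'd' from first, 'j' from second => "dj"
Result: dhbgafdfdj

dhbgafdfdj


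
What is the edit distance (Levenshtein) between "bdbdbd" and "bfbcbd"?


Computing edit distance: "bdbdbd" -> "bfbcbd"
DP table:
           b    f    b    c    b    d
      0    1    2    3    4    5    6
  b   1    0    1    2    3    4    5
  d   2    1    1    2    3    4    4
  b   3    2    2    1    2    3    4
  d   4    3    3    2    2    3    3
  b   5    4    4    3    3    2    3
  d   6    5    5    4    4    3    2
Edit distance = dp[6][6] = 2

2


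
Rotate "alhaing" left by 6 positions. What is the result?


Input: "alhaing", rotate left by 6
First 6 characters: "alhain"
Remaining characters: "g"
Concatenate remaining + first: "g" + "alhain" = "galhain"

galhain


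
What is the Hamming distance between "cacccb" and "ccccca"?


Comparing "cacccb" and "ccccca" position by position:
  Position 0: 'c' vs 'c' => same
  Position 1: 'a' vs 'c' => differ
  Position 2: 'c' vs 'c' => same
  Position 3: 'c' vs 'c' => same
  Position 4: 'c' vs 'c' => same
  Position 5: 'b' vs 'a' => differ
Total differences (Hamming distance): 2

2


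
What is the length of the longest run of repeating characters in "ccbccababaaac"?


Input: "ccbccababaaac"
Scanning for longest run:
  Position 1 ('c'): continues run of 'c', length=2
  Position 2 ('b'): new char, reset run to 1
  Position 3 ('c'): new char, reset run to 1
  Position 4 ('c'): continues run of 'c', length=2
  Position 5 ('a'): new char, reset run to 1
  Position 6 ('b'): new char, reset run to 1
  Position 7 ('a'): new char, reset run to 1
  Position 8 ('b'): new char, reset run to 1
  Position 9 ('a'): new char, reset run to 1
  Position 10 ('a'): continues run of 'a', length=2
  Position 11 ('a'): continues run of 'a', length=3
  Position 12 ('c'): new char, reset run to 1
Longest run: 'a' with length 3

3


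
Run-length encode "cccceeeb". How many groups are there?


Input: cccceeeb
Scanning for consecutive runs:
  Group 1: 'c' x 4 (positions 0-3)
  Group 2: 'e' x 3 (positions 4-6)
  Group 3: 'b' x 1 (positions 7-7)
Total groups: 3

3


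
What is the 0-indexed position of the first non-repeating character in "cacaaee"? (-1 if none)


Input: cacaaee
Character frequencies:
  'a': 3
  'c': 2
  'e': 2
Scanning left to right for freq == 1:
  Position 0 ('c'): freq=2, skip
  Position 1 ('a'): freq=3, skip
  Position 2 ('c'): freq=2, skip
  Position 3 ('a'): freq=3, skip
  Position 4 ('a'): freq=3, skip
  Position 5 ('e'): freq=2, skip
  Position 6 ('e'): freq=2, skip
  No unique character found => answer = -1

-1


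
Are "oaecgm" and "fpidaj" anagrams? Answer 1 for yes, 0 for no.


Strings: "oaecgm", "fpidaj"
Sorted first:  acegmo
Sorted second: adfijp
Differ at position 1: 'c' vs 'd' => not anagrams

0


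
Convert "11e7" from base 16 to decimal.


Input: "11e7" in base 16
Positional expansion:
  Digit '1' (value 1) x 16^3 = 4096
  Digit '1' (value 1) x 16^2 = 256
  Digit 'e' (value 14) x 16^1 = 224
  Digit '7' (value 7) x 16^0 = 7
Sum = 4583

4583


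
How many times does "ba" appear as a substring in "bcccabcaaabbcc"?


Searching for "ba" in "bcccabcaaabbcc"
Scanning each position:
  Position 0: "bc" => no
  Position 1: "cc" => no
  Position 2: "cc" => no
  Position 3: "ca" => no
  Position 4: "ab" => no
  Position 5: "bc" => no
  Position 6: "ca" => no
  Position 7: "aa" => no
  Position 8: "aa" => no
  Position 9: "ab" => no
  Position 10: "bb" => no
  Position 11: "bc" => no
  Position 12: "cc" => no
Total occurrences: 0

0


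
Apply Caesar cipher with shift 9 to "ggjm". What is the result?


Caesar cipher: shift "ggjm" by 9
  'g' (pos 6) + 9 = pos 15 = 'p'
  'g' (pos 6) + 9 = pos 15 = 'p'
  'j' (pos 9) + 9 = pos 18 = 's'
  'm' (pos 12) + 9 = pos 21 = 'v'
Result: ppsv

ppsv


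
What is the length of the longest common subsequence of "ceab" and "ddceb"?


LCS of "ceab" and "ddceb"
DP table:
           d    d    c    e    b
      0    0    0    0    0    0
  c   0    0    0    1    1    1
  e   0    0    0    1    2    2
  a   0    0    0    1    2    2
  b   0    0    0    1    2    3
LCS length = dp[4][5] = 3

3


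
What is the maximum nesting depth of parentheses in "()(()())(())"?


Input: "()(()())(())"
Tracking depth:
  Position 0 '(': depth becomes 1
  Position 1 ')': depth becomes 0
  Position 2 '(': depth becomes 1
  Position 3 '(': depth becomes 2
  Position 4 ')': depth becomes 1
  Position 5 '(': depth becomes 2
  Position 6 ')': depth becomes 1
  Position 7 ')': depth becomes 0
  Position 8 '(': depth becomes 1
  Position 9 '(': depth becomes 2
  Position 10 ')': depth becomes 1
  Position 11 ')': depth becomes 0
Maximum depth reached: 2

2


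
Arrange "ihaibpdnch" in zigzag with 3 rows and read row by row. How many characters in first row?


Zigzag "ihaibpdnch" into 3 rows:
Placing characters:
  'i' => row 0
  'h' => row 1
  'a' => row 2
  'i' => row 1
  'b' => row 0
  'p' => row 1
  'd' => row 2
  'n' => row 1
  'c' => row 0
  'h' => row 1
Rows:
  Row 0: "ibc"
  Row 1: "hipnh"
  Row 2: "ad"
First row length: 3

3


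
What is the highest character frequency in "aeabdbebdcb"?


Input: aeabdbebdcb
Character counts:
  'a': 2
  'b': 4
  'c': 1
  'd': 2
  'e': 2
Maximum frequency: 4

4


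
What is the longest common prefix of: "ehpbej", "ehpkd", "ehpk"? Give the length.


Words: ehpbej, ehpkd, ehpk
  Position 0: all 'e' => match
  Position 1: all 'h' => match
  Position 2: all 'p' => match
  Position 3: ('b', 'k', 'k') => mismatch, stop
LCP = "ehp" (length 3)

3


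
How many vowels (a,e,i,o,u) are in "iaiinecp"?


Input: iaiinecp
Checking each character:
  'i' at position 0: vowel (running total: 1)
  'a' at position 1: vowel (running total: 2)
  'i' at position 2: vowel (running total: 3)
  'i' at position 3: vowel (running total: 4)
  'n' at position 4: consonant
  'e' at position 5: vowel (running total: 5)
  'c' at position 6: consonant
  'p' at position 7: consonant
Total vowels: 5

5


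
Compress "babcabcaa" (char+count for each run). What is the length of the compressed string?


Input: babcabcaa
Runs:
  'b' x 1 => "b1"
  'a' x 1 => "a1"
  'b' x 1 => "b1"
  'c' x 1 => "c1"
  'a' x 1 => "a1"
  'b' x 1 => "b1"
  'c' x 1 => "c1"
  'a' x 2 => "a2"
Compressed: "b1a1b1c1a1b1c1a2"
Compressed length: 16

16


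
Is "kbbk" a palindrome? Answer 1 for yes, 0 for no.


Input: kbbk
Reversed: kbbk
  Compare pos 0 ('k') with pos 3 ('k'): match
  Compare pos 1 ('b') with pos 2 ('b'): match
Result: palindrome

1


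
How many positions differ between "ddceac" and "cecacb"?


Comparing "ddceac" and "cecacb" position by position:
  Position 0: 'd' vs 'c' => DIFFER
  Position 1: 'd' vs 'e' => DIFFER
  Position 2: 'c' vs 'c' => same
  Position 3: 'e' vs 'a' => DIFFER
  Position 4: 'a' vs 'c' => DIFFER
  Position 5: 'c' vs 'b' => DIFFER
Positions that differ: 5

5


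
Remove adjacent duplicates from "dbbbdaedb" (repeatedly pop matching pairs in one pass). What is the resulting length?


Input: dbbbdaedb
Stack-based adjacent duplicate removal:
  Read 'd': push. Stack: d
  Read 'b': push. Stack: db
  Read 'b': matches stack top 'b' => pop. Stack: d
  Read 'b': push. Stack: db
  Read 'd': push. Stack: dbd
  Read 'a': push. Stack: dbda
  Read 'e': push. Stack: dbdae
  Read 'd': push. Stack: dbdaed
  Read 'b': push. Stack: dbdaedb
Final stack: "dbdaedb" (length 7)

7


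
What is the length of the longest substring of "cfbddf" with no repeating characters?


Input: "cfbddf"
Sliding window (track last position of each char):
  Position 0 ('c'): window [0,0] length 1 -- new best
  Position 1 ('f'): window [0,1] length 2 -- new best
  Position 2 ('b'): window [0,2] length 3 -- new best
  Position 3 ('d'): window [0,3] length 4 -- new best
  Position 4 ('d'): repeat (last at 3), move window start to 4
  Position 4 ('d'): window [4,4] length 1
  Position 5 ('f'): window [4,5] length 2
Longest substring with no repeats: "cfbd" with length 4

4


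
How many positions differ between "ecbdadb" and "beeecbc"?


Comparing "ecbdadb" and "beeecbc" position by position:
  Position 0: 'e' vs 'b' => DIFFER
  Position 1: 'c' vs 'e' => DIFFER
  Position 2: 'b' vs 'e' => DIFFER
  Position 3: 'd' vs 'e' => DIFFER
  Position 4: 'a' vs 'c' => DIFFER
  Position 5: 'd' vs 'b' => DIFFER
  Position 6: 'b' vs 'c' => DIFFER
Positions that differ: 7

7


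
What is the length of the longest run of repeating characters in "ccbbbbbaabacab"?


Input: "ccbbbbbaabacab"
Scanning for longest run:
  Position 1 ('c'): continues run of 'c', length=2
  Position 2 ('b'): new char, reset run to 1
  Position 3 ('b'): continues run of 'b', length=2
  Position 4 ('b'): continues run of 'b', length=3
  Position 5 ('b'): continues run of 'b', length=4
  Position 6 ('b'): continues run of 'b', length=5
  Position 7 ('a'): new char, reset run to 1
  Position 8 ('a'): continues run of 'a', length=2
  Position 9 ('b'): new char, reset run to 1
  Position 10 ('a'): new char, reset run to 1
  Position 11 ('c'): new char, reset run to 1
  Position 12 ('a'): new char, reset run to 1
  Position 13 ('b'): new char, reset run to 1
Longest run: 'b' with length 5

5


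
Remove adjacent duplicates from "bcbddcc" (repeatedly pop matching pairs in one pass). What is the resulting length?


Input: bcbddcc
Stack-based adjacent duplicate removal:
  Read 'b': push. Stack: b
  Read 'c': push. Stack: bc
  Read 'b': push. Stack: bcb
  Read 'd': push. Stack: bcbd
  Read 'd': matches stack top 'd' => pop. Stack: bcb
  Read 'c': push. Stack: bcbc
  Read 'c': matches stack top 'c' => pop. Stack: bcb
Final stack: "bcb" (length 3)

3


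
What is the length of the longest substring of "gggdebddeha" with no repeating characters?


Input: "gggdebddeha"
Sliding window (track last position of each char):
  Position 0 ('g'): window [0,0] length 1 -- new best
  Position 1 ('g'): repeat (last at 0), move window start to 1
  Position 1 ('g'): window [1,1] length 1
  Position 2 ('g'): repeat (last at 1), move window start to 2
  Position 2 ('g'): window [2,2] length 1
  Position 3 ('d'): window [2,3] length 2 -- new best
  Position 4 ('e'): window [2,4] length 3 -- new best
  Position 5 ('b'): window [2,5] length 4 -- new best
  Position 6 ('d'): repeat (last at 3), move window start to 4
  Position 6 ('d'): window [4,6] length 3
  Position 7 ('d'): repeat (last at 6), move window start to 7
  Position 7 ('d'): window [7,7] length 1
  Position 8 ('e'): window [7,8] length 2
  Position 9 ('h'): window [7,9] length 3
  Position 10 ('a'): window [7,10] length 4
Longest substring with no repeats: "gdeb" with length 4

4


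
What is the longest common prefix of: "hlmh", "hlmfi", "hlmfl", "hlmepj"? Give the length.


Words: hlmh, hlmfi, hlmfl, hlmepj
  Position 0: all 'h' => match
  Position 1: all 'l' => match
  Position 2: all 'm' => match
  Position 3: ('h', 'f', 'f', 'e') => mismatch, stop
LCP = "hlm" (length 3)

3


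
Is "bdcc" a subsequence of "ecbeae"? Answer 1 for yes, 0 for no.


Check if "bdcc" is a subsequence of "ecbeae"
Greedy scan:
  Position 0 ('e'): no match needed
  Position 1 ('c'): no match needed
  Position 2 ('b'): matches sub[0] = 'b'
  Position 3 ('e'): no match needed
  Position 4 ('a'): no match needed
  Position 5 ('e'): no match needed
Only matched 1/4 characters => not a subsequence

0


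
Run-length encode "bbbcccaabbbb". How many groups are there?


Input: bbbcccaabbbb
Scanning for consecutive runs:
  Group 1: 'b' x 3 (positions 0-2)
  Group 2: 'c' x 3 (positions 3-5)
  Group 3: 'a' x 2 (positions 6-7)
  Group 4: 'b' x 4 (positions 8-11)
Total groups: 4

4


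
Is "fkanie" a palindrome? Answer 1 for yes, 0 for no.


Input: fkanie
Reversed: einakf
  Compare pos 0 ('f') with pos 5 ('e'): MISMATCH
  Compare pos 1 ('k') with pos 4 ('i'): MISMATCH
  Compare pos 2 ('a') with pos 3 ('n'): MISMATCH
Result: not a palindrome

0


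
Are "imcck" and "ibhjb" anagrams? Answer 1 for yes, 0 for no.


Strings: "imcck", "ibhjb"
Sorted first:  ccikm
Sorted second: bbhij
Differ at position 0: 'c' vs 'b' => not anagrams

0


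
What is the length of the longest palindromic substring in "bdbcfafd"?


Input: "bdbcfafd"
Checking substrings for palindromes:
  [0:3] "bdb" (len 3) => palindrome
  [4:7] "faf" (len 3) => palindrome
Longest palindromic substring: "bdb" with length 3

3


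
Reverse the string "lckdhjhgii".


Input: lckdhjhgii
Reading characters right to left:
  Position 9: 'i'
  Position 8: 'i'
  Position 7: 'g'
  Position 6: 'h'
  Position 5: 'j'
  Position 4: 'h'
  Position 3: 'd'
  Position 2: 'k'
  Position 1: 'c'
  Position 0: 'l'
Reversed: iighjhdkcl

iighjhdkcl


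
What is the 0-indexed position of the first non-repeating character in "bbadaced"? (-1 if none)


Input: bbadaced
Character frequencies:
  'a': 2
  'b': 2
  'c': 1
  'd': 2
  'e': 1
Scanning left to right for freq == 1:
  Position 0 ('b'): freq=2, skip
  Position 1 ('b'): freq=2, skip
  Position 2 ('a'): freq=2, skip
  Position 3 ('d'): freq=2, skip
  Position 4 ('a'): freq=2, skip
  Position 5 ('c'): unique! => answer = 5

5


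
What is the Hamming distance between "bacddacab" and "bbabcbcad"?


Comparing "bacddacab" and "bbabcbcad" position by position:
  Position 0: 'b' vs 'b' => same
  Position 1: 'a' vs 'b' => differ
  Position 2: 'c' vs 'a' => differ
  Position 3: 'd' vs 'b' => differ
  Position 4: 'd' vs 'c' => differ
  Position 5: 'a' vs 'b' => differ
  Position 6: 'c' vs 'c' => same
  Position 7: 'a' vs 'a' => same
  Position 8: 'b' vs 'd' => differ
Total differences (Hamming distance): 6

6
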